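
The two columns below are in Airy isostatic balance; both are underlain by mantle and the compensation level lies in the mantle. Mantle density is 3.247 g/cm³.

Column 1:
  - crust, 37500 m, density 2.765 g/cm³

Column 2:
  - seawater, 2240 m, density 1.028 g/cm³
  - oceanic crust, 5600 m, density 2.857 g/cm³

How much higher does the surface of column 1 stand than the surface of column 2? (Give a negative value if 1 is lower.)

3360 m

For any compensation level in the mantle, the mantle terms cancel and isostasy reduces to e = (Σt_1 − Σt_2) − (Σ(ρt)_1 − Σ(ρt)_2) / ρ_m.
Σt_1 = 37500 m; Σt_2 = 7840 m; Σ(ρt)_1 = 103687.5; Σ(ρt)_2 = 18301.92 (in m·g/cm³).
e = (37500 − 7840) − (103687.5 − 18301.92) / 3.247 = 3360 m.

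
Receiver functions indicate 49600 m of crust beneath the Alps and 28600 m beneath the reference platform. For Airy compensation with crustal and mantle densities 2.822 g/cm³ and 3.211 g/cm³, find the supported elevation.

Excess crust Δ = 49600 m − 28600 m = 21000 m, split between elevation h and root r with h + r = Δ.
Airy balance ρ_c h = (ρ_m − ρ_c) r gives r = h ρ_c/(ρ_m − ρ_c), so h (1 + ρ_c/(ρ_m − ρ_c)) = Δ, i.e. h = Δ (ρ_m − ρ_c)/ρ_m.
h = 21000 m × 0.389/3.211 = 2540 m.

2540 m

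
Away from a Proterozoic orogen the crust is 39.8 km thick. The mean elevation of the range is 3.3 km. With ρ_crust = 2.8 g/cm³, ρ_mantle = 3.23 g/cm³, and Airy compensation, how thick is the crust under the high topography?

Root depth r = h ρ_c / (ρ_m − ρ_c) = 3.3 km × 2.8 / 0.43 = 21.49 km.
Total thickness = T + h + r = 39.8 km + 3.3 km + 21.49 km = 64.6 km.

64.6 km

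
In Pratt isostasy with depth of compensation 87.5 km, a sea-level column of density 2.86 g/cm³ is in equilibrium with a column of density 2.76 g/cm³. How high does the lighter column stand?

3.17 km

ρ_ref D = ρ (D + h) → h = D (ρ_ref − ρ)/ρ.
h = 87.5 km × (2.86 − 2.76)/2.76 = 3.17 km.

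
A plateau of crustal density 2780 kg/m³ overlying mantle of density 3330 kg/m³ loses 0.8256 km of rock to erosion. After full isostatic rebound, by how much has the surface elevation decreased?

Rebound u = e ρ_c/ρ_m = 0.8256 km × 2780/3330 = 0.6892 km.
Net surface drop = e − u = 0.8256 km − 0.6892 km = e (ρ_m − ρ_c)/ρ_m = 0.136 km.

0.136 km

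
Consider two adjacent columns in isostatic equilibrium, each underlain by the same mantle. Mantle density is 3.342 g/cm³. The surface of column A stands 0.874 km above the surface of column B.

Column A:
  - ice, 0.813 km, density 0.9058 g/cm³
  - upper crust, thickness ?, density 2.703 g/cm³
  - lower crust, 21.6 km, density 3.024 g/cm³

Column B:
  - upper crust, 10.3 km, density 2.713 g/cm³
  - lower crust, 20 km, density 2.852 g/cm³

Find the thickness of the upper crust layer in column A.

16.2 km

Take the compensation level at the base of the deeper column (depth z_c below the surface of column A) and equate Σ ρ_i t_i down to z_c; mantle fills any gap and the z_c terms cancel.
Column A: 0.813×0.9058 + x×2.703 + 21.6×3.024 + (z_c − 22.413 − x)×3.342
Column B: 0.874×0 + 10.3×2.713 + 20×2.852 + (z_c − 0.874 − 30.3)×3.342
The z_c×3.342 term appears on both sides and cancels. Collect the known terms of each column as K = Σ(ρt)_known − 3.342 × (depth of known layers): K_A = 66.0548154 − 3.342×22.413 = −8.8494306; K_B = 84.9839 − 3.342×(0.874 + 30.3) = −19.199608.
Balance: K_A − x×(3.342 − 2.703) = K_B, so x = (K_A − K_B)/(3.342 − 2.703) = 10.3502/0.639 = 16.2 km.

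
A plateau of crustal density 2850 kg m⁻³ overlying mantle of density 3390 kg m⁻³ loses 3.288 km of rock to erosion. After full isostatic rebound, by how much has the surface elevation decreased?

0.524 km

Rebound u = e ρ_c/ρ_m = 3.288 km × 2850/3390 = 2.764 km.
Net surface drop = e − u = 3.288 km − 2.764 km = e (ρ_m − ρ_c)/ρ_m = 0.524 km.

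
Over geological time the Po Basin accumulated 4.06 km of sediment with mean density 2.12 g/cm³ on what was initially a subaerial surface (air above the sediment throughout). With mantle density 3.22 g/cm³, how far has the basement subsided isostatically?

Subaerial load: s = t ρ_sed / ρ_m = 4.06 km × 2.12/3.22 = 2.67 km.

2.67 km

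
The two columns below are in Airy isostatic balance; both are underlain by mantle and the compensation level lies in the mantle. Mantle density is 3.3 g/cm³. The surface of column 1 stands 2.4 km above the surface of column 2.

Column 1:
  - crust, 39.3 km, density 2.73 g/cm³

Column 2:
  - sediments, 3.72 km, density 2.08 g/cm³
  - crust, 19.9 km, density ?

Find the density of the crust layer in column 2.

2.8 g/cm³

Take the compensation level at the base of the deeper column (depth z_c below the surface of column 1) and equate Σ ρ_i t_i down to z_c; mantle fills any gap and the z_c terms cancel.
Column 1: 39.3×2.73 + (z_c − 39.3)×3.3
Column 2: 2.4×0 + 3.72×2.08 + 19.9×ρ + (z_c − 2.4 − 23.62)×3.3
The z_c×3.3 term appears on both sides and cancels. Collect the known terms of each column as K = Σ(ρt)_known − 3.3 × (depth of known layers): K_1 = 107.289 − 3.3×39.3 = −22.401; K_2 = 7.7376 − 3.3×(2.4 + 23.62) = −78.1284.
Balance: K_1 = K_2 + 19.9×ρ, so ρ = (K_1 − K_2)/19.9 = 55.7274/19.9 = 2.8 g/cm³.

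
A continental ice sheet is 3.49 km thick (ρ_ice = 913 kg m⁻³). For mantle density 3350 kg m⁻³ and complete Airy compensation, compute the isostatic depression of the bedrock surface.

0.951 km

Balancing pressure at the compensation depth: the ice load ρ_ice t is balanced by mantle displaced below, ρ_m s.
s = t ρ_ice / ρ_m = 3.49 km × 913/3350 = 0.951 km.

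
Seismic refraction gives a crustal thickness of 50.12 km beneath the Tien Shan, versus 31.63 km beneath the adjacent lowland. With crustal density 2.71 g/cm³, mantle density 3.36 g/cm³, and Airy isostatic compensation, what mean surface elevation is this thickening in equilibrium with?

Excess crust Δ = 50.12 km − 31.63 km = 18.49 km, split between elevation h and root r with h + r = Δ.
Airy balance ρ_c h = (ρ_m − ρ_c) r gives r = h ρ_c/(ρ_m − ρ_c), so h (1 + ρ_c/(ρ_m − ρ_c)) = Δ, i.e. h = Δ (ρ_m − ρ_c)/ρ_m.
h = 18.49 km × 0.65/3.36 = 3.58 km.

3.58 km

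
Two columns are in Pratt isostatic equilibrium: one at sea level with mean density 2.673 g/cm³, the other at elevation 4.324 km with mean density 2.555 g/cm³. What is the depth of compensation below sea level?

93.6 km

ρ_ref D = ρ (D + h) → D (ρ_ref − ρ) = ρ h.
D = ρ h/(ρ_ref − ρ) = 2.555 × 4.324 km/(2.673 − 2.555) = 93.6 km.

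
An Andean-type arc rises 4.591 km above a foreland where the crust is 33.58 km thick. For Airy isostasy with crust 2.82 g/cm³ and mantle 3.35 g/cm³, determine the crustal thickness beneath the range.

62.6 km

Root depth r = h ρ_c / (ρ_m − ρ_c) = 4.591 km × 2.82 / 0.53 = 24.43 km.
Total thickness = T + h + r = 33.58 km + 4.591 km + 24.43 km = 62.6 km.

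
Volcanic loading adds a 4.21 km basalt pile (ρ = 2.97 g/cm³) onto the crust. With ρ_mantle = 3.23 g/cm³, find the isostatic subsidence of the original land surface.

3.87 km

Subaerial loading: s = t ρ_load / ρ_m.
s = 4.21 km × 2.97/3.23 = 3.87 km.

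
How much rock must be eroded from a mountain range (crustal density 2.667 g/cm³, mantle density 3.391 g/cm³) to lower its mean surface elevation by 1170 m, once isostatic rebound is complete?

5480 m

Net drop Δ = e − u = e − e ρ_c/ρ_m = e (ρ_m − ρ_c)/ρ_m.
e = Δ ρ_m/(ρ_m − ρ_c) = 1170 m × 3.391/0.724 = 5480 m.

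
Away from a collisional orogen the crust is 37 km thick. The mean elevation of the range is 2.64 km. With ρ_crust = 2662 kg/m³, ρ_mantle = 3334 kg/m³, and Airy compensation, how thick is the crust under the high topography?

Root depth r = h ρ_c / (ρ_m − ρ_c) = 2.64 km × 2662 / 672 = 10.46 km.
Total thickness = T + h + r = 37 km + 2.64 km + 10.46 km = 50.1 km.

50.1 km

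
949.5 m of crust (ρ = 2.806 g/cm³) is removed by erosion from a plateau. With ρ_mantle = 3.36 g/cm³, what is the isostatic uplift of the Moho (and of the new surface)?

793 m

Unloading: uplift u = e ρ_c/ρ_m = 949.5 m × 2.806/3.36 = 793 m.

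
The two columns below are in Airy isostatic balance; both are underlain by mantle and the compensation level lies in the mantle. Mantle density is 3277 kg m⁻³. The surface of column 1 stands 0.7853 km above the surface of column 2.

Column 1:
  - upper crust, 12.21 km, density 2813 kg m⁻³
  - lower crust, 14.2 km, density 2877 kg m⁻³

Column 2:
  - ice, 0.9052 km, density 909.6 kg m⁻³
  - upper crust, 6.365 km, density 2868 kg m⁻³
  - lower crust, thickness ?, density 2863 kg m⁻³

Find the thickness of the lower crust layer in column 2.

9.72 km

Take the compensation level at the base of the deeper column (depth z_c below the surface of column 1) and equate Σ ρ_i t_i down to z_c; mantle fills any gap and the z_c terms cancel.
Column 1: 12.21×2813 + 14.2×2877 + (z_c − 26.41)×3277
Column 2: 0.7853×0 + 0.9052×909.6 + 6.365×2868 + x×2863 + (z_c − 0.7853 − 7.2702 − x)×3277
The z_c×3277 term appears on both sides and cancels. Collect the known terms of each column as K = Σ(ρt)_known − 3277 × (depth of known layers): K_1 = 75200.13 − 3277×26.41 = −11345.44; K_2 = 19078.1899 − 3277×(0.7853 + 7.2702) = −7319.68358.
Balance: K_1 = K_2 − x×(3277 − 2863), so x = (K_2 − K_1)/(3277 − 2863) = 4025.76/414 = 9.72 km.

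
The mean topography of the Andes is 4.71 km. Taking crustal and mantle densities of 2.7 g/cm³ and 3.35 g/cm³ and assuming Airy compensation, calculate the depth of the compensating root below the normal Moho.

19.6 km

Isostatic balance requires: the weight of the topography is balanced by the buoyancy of the root, ρ_c h = (ρ_m − ρ_c) r.
r = h · ρ_c / (ρ_m − ρ_c) = 4.71 km × 2.7 / (3.35 − 2.7) = 19.6 km.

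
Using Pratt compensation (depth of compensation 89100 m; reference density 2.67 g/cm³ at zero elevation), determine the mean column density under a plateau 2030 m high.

Pratt balance: ρ_ref D = ρ (D + h).
ρ = ρ_ref D/(D + h) = 2.67 × 89100 m/(89100 m + 2030 m) = 2.61 g/cm³.

2.61 g/cm³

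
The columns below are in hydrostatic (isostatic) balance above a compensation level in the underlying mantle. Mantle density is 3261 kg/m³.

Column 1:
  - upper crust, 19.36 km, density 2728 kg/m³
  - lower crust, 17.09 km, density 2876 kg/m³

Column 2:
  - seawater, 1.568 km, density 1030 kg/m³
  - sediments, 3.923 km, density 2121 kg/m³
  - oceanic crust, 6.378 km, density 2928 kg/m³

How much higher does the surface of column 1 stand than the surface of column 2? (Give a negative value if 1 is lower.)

For any compensation level in the mantle, the mantle terms cancel and isostasy reduces to e = (Σt_1 − Σt_2) − (Σ(ρt)_1 − Σ(ρt)_2) / ρ_m.
Σt_1 = 36.45 km; Σt_2 = 11.869 km; Σ(ρt)_1 = 101964.92; Σ(ρt)_2 = 28610.507 (in km·kg/m³).
e = (36.45 − 11.869) − (101964.92 − 28610.507) / 3261 = 2.09 km.

2.09 km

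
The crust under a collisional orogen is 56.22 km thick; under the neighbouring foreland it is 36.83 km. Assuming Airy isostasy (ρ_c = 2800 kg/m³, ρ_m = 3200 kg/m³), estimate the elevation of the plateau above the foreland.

Excess crust Δ = 56.22 km − 36.83 km = 19.39 km, split between elevation h and root r with h + r = Δ.
Airy balance ρ_c h = (ρ_m − ρ_c) r gives r = h ρ_c/(ρ_m − ρ_c), so h (1 + ρ_c/(ρ_m − ρ_c)) = Δ, i.e. h = Δ (ρ_m − ρ_c)/ρ_m.
h = 19.39 km × 400/3200 = 2.42 km.

2.42 km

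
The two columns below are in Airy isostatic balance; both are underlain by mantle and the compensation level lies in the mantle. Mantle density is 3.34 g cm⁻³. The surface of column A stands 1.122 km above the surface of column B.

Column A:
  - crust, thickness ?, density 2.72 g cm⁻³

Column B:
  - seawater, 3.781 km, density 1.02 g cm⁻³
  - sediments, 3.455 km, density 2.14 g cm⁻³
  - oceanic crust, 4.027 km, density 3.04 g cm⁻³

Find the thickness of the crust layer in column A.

Take the compensation level at the base of the deeper column (depth z_c below the surface of column A) and equate Σ ρ_i t_i down to z_c; mantle fills any gap and the z_c terms cancel.
Column A: x×2.72 + (z_c − 0 − x)×3.34
Column B: 1.122×0 + 3.781×1.02 + 3.455×2.14 + 4.027×3.04 + (z_c − 1.122 − 11.263)×3.34
The z_c×3.34 term appears on both sides and cancels. Collect the known terms of each column as K = Σ(ρt)_known − 3.34 × (depth of known layers): K_A = 0 − 3.34×0 = 0; K_B = 23.4924 − 3.34×(1.122 + 11.263) = −17.8735.
Balance: K_A − x×(3.34 − 2.72) = K_B, so x = (K_A − K_B)/(3.34 − 2.72) = 17.8735/0.62 = 28.8 km.

28.8 km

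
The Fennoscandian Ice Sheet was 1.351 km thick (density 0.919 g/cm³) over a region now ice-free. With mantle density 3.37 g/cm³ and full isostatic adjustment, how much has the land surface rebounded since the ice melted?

0.368 km

Removing the load lets mantle flow back in; uplift u satisfies ρ_ice t = ρ_m u.
u = t ρ_ice/ρ_m = 1.351 km × 0.919/3.37 = 0.368 km.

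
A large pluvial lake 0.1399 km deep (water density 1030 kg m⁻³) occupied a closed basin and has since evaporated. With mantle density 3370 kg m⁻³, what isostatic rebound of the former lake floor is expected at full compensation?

u = d ρ_w/ρ_m = 0.1399 km × 1030/3370 = 0.0428 km.

0.0428 km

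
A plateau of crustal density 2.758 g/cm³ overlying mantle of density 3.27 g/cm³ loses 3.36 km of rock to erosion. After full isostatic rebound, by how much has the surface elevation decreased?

Rebound u = e ρ_c/ρ_m = 3.36 km × 2.758/3.27 = 2.834 km.
Net surface drop = e − u = 3.36 km − 2.834 km = e (ρ_m − ρ_c)/ρ_m = 0.526 km.

0.526 km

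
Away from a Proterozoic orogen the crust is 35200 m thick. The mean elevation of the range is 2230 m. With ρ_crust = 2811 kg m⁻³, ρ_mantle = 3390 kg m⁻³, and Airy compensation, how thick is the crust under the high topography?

48300 m

Root depth r = h ρ_c / (ρ_m − ρ_c) = 2230 m × 2811 / 579 = 10830 m.
Total thickness = T + h + r = 35200 m + 2230 m + 10830 m = 48300 m.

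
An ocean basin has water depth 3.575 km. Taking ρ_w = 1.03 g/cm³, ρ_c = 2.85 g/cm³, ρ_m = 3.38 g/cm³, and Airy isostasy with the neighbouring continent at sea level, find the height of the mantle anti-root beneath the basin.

12.3 km

Isostatic balance requires: replacing crust with seawater at the top is compensated by replacing crust with mantle at the base: d (ρ_c − ρ_w) = a (ρ_m − ρ_c).
a = d (ρ_c − ρ_w)/(ρ_m − ρ_c) = 3.575 km × 1.82/0.53 = 12.3 km.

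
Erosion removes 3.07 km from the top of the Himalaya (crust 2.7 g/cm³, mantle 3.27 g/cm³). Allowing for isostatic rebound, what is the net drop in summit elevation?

0.535 km

Rebound u = e ρ_c/ρ_m = 3.07 km × 2.7/3.27 = 2.535 km.
Net surface drop = e − u = 3.07 km − 2.535 km = e (ρ_m − ρ_c)/ρ_m = 0.535 km.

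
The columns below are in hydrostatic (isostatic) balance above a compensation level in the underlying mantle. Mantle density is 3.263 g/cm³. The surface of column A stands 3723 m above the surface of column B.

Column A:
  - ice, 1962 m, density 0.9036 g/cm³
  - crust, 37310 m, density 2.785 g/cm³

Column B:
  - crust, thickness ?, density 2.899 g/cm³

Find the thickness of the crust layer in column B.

Take the compensation level at the base of the deeper column (depth z_c below the surface of column A) and equate Σ ρ_i t_i down to z_c; mantle fills any gap and the z_c terms cancel.
Column A: 1962×0.9036 + 37310×2.785 + (z_c − 39272)×3.263
Column B: 3723×0 + x×2.899 + (z_c − 3723 − 0 − x)×3.263
The z_c×3.263 term appears on both sides and cancels. Collect the known terms of each column as K = Σ(ρt)_known − 3.263 × (depth of known layers): K_A = 105681.213 − 3.263×39272 = −22463.3228; K_B = 0 − 3.263×(3723 + 0) = −12148.149.
Balance: K_A = K_B − x×(3.263 − 2.899), so x = (K_B − K_A)/(3.263 − 2.899) = 10315.2/0.364 = 28300 m.

28300 m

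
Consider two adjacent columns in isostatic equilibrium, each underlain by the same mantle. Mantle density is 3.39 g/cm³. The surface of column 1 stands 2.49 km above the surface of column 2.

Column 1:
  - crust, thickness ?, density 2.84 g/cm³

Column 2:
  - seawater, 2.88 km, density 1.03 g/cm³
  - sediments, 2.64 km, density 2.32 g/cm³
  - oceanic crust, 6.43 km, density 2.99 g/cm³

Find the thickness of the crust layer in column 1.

Take the compensation level at the base of the deeper column (depth z_c below the surface of column 1) and equate Σ ρ_i t_i down to z_c; mantle fills any gap and the z_c terms cancel.
Column 1: x×2.84 + (z_c − 0 − x)×3.39
Column 2: 2.49×0 + 2.88×1.03 + 2.64×2.32 + 6.43×2.99 + (z_c − 2.49 − 11.95)×3.39
The z_c×3.39 term appears on both sides and cancels. Collect the known terms of each column as K = Σ(ρt)_known − 3.39 × (depth of known layers): K_1 = 0 − 3.39×0 = 0; K_2 = 28.3169 − 3.39×(2.49 + 11.95) = −20.6347.
Balance: K_1 − x×(3.39 − 2.84) = K_2, so x = (K_1 − K_2)/(3.39 − 2.84) = 20.6347/0.55 = 37.5 km.

37.5 km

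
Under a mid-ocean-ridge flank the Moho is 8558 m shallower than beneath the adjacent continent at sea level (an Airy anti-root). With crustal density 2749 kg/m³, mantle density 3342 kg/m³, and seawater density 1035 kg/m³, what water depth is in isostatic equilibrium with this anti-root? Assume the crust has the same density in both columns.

Replacing a thickness d of crust by seawater at the top must be balanced by replacing crust with mantle at the base: d (ρ_c − ρ_w) = a (ρ_m − ρ_c).
d = a (ρ_m − ρ_c)/(ρ_c − ρ_w) = 8558 m × 593/1714 = 2960 m.

2960 m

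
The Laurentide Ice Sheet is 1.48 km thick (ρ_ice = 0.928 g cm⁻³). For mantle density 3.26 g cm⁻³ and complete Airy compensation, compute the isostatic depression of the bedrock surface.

In Airy isostatic equilibrium: the ice load ρ_ice t is balanced by mantle displaced below, ρ_m s.
s = t ρ_ice / ρ_m = 1.48 km × 0.928/3.26 = 0.421 km.

0.421 km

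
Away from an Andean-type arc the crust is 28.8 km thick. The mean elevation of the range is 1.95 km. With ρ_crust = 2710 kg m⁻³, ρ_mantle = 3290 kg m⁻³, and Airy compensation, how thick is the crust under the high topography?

Root depth r = h ρ_c / (ρ_m − ρ_c) = 1.95 km × 2710 / 580 = 9.111 km.
Total thickness = T + h + r = 28.8 km + 1.95 km + 9.111 km = 39.9 km.

39.9 km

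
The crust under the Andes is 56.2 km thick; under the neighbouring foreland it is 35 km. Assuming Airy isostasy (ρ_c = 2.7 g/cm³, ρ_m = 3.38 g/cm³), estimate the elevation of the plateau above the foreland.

4.27 km

Excess crust Δ = 56.2 km − 35 km = 21.2 km, split between elevation h and root r with h + r = Δ.
Airy balance ρ_c h = (ρ_m − ρ_c) r gives r = h ρ_c/(ρ_m − ρ_c), so h (1 + ρ_c/(ρ_m − ρ_c)) = Δ, i.e. h = Δ (ρ_m − ρ_c)/ρ_m.
h = 21.2 km × 0.68/3.38 = 4.27 km.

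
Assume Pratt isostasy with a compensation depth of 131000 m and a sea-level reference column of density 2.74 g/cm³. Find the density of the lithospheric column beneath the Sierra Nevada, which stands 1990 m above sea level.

Pratt balance: ρ_ref D = ρ (D + h).
ρ = ρ_ref D/(D + h) = 2.74 × 131000 m/(131000 m + 1990 m) = 2.7 g/cm³.

2.7 g/cm³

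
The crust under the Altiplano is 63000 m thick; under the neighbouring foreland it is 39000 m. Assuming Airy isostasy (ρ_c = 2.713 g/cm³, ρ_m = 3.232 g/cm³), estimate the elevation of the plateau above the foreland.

Excess crust Δ = 63000 m − 39000 m = 24000 m, split between elevation h and root r with h + r = Δ.
Airy balance ρ_c h = (ρ_m − ρ_c) r gives r = h ρ_c/(ρ_m − ρ_c), so h (1 + ρ_c/(ρ_m − ρ_c)) = Δ, i.e. h = Δ (ρ_m − ρ_c)/ρ_m.
h = 24000 m × 0.519/3.232 = 3850 m.

3850 m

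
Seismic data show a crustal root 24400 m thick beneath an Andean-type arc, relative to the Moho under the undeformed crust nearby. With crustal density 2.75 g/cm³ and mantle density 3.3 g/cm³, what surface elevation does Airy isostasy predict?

In Airy isostatic equilibrium: ρ_c h = (ρ_m − ρ_c) r.
h = r (ρ_m − ρ_c) / ρ_c = 24400 m × (3.3 − 2.75) / 2.75 = 4880 m.

4880 m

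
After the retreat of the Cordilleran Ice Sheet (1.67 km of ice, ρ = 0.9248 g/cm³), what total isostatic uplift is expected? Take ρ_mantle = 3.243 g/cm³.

Removing the load lets mantle flow back in; uplift u satisfies ρ_ice t = ρ_m u.
u = t ρ_ice/ρ_m = 1.67 km × 0.9248/3.243 = 0.476 km.

0.476 km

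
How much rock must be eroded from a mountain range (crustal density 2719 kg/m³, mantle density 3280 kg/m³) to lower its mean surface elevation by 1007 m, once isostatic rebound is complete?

5890 m

Net drop Δ = e − u = e − e ρ_c/ρ_m = e (ρ_m − ρ_c)/ρ_m.
e = Δ ρ_m/(ρ_m − ρ_c) = 1007 m × 3280/561 = 5890 m.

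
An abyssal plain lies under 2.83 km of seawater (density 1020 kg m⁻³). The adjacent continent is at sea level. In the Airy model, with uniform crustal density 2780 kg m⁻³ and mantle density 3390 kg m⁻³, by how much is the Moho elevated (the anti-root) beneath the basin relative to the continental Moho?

8.17 km

By Archimedes' principle applied to the lithosphere: replacing crust with seawater at the top is compensated by replacing crust with mantle at the base: d (ρ_c − ρ_w) = a (ρ_m − ρ_c).
a = d (ρ_c − ρ_w)/(ρ_m − ρ_c) = 2.83 km × 1760/610 = 8.17 km.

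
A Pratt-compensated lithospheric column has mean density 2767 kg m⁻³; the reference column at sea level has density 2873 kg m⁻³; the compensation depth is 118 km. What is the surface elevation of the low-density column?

ρ_ref D = ρ (D + h) → h = D (ρ_ref − ρ)/ρ.
h = 118 km × (2873 − 2767)/2767 = 4.52 km.

4.52 km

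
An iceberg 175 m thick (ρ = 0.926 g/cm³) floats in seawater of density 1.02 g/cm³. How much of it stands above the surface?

Floating equilibrium: submerged depth d = t ρ_obj/ρ_fluid = 175 m × 0.926/1.02 = 158.9 m.
Freeboard = t − d = 175 m − 158.9 m = 16.1 m.

16.1 m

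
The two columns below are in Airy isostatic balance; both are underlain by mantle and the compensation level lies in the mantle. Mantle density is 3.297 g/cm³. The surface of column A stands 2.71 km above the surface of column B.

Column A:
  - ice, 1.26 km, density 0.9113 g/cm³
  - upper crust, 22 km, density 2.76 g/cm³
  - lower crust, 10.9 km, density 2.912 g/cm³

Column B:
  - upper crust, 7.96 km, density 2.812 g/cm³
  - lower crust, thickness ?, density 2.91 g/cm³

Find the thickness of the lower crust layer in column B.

16.1 km

Take the compensation level at the base of the deeper column (depth z_c below the surface of column A) and equate Σ ρ_i t_i down to z_c; mantle fills any gap and the z_c terms cancel.
Column A: 1.26×0.9113 + 22×2.76 + 10.9×2.912 + (z_c − 34.16)×3.297
Column B: 2.71×0 + 7.96×2.812 + x×2.91 + (z_c − 2.71 − 7.96 − x)×3.297
The z_c×3.297 term appears on both sides and cancels. Collect the known terms of each column as K = Σ(ρt)_known − 3.297 × (depth of known layers): K_A = 93.609038 − 3.297×34.16 = −19.016482; K_B = 22.38352 − 3.297×(2.71 + 7.96) = −12.79547.
Balance: K_A = K_B − x×(3.297 − 2.91), so x = (K_B − K_A)/(3.297 − 2.91) = 6.22101/0.387 = 16.1 km.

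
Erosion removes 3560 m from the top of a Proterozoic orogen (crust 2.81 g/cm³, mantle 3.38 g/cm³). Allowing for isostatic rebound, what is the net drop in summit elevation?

Rebound u = e ρ_c/ρ_m = 3560 m × 2.81/3.38 = 2960 m.
Net surface drop = e − u = 3560 m − 2960 m = e (ρ_m − ρ_c)/ρ_m = 600 m.

600 m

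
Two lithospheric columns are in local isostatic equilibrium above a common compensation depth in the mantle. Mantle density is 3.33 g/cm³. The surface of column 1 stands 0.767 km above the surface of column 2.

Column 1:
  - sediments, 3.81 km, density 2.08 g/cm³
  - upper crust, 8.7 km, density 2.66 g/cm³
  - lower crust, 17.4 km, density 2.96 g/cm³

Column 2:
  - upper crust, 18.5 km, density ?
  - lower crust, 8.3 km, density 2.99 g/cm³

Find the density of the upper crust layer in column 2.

Take the compensation level at the base of the deeper column (depth z_c below the surface of column 1) and equate Σ ρ_i t_i down to z_c; mantle fills any gap and the z_c terms cancel.
Column 1: 3.81×2.08 + 8.7×2.66 + 17.4×2.96 + (z_c − 29.91)×3.33
Column 2: 0.767×0 + 18.5×ρ + 8.3×2.99 + (z_c − 0.767 − 26.8)×3.33
The z_c×3.33 term appears on both sides and cancels. Collect the known terms of each column as K = Σ(ρt)_known − 3.33 × (depth of known layers): K_1 = 82.5708 − 3.33×29.91 = −17.0295; K_2 = 24.817 − 3.33×(0.767 + 26.8) = −66.98111.
Balance: K_1 = K_2 + 18.5×ρ, so ρ = (K_1 − K_2)/18.5 = 49.9516/18.5 = 2.7 g/cm³.

2.7 g/cm³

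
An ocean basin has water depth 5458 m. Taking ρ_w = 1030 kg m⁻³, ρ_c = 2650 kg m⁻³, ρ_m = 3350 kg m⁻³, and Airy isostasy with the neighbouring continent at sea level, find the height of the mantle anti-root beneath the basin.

12600 m

By Archimedes' principle applied to the lithosphere: replacing crust with seawater at the top is compensated by replacing crust with mantle at the base: d (ρ_c − ρ_w) = a (ρ_m − ρ_c).
a = d (ρ_c − ρ_w)/(ρ_m − ρ_c) = 5458 m × 1620/700 = 12600 m.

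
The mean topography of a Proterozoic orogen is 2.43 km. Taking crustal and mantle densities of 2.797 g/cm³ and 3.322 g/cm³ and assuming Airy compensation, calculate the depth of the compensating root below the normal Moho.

12.9 km

For local isostatic compensation: the weight of the topography is balanced by the buoyancy of the root, ρ_c h = (ρ_m − ρ_c) r.
r = h · ρ_c / (ρ_m − ρ_c) = 2.43 km × 2.797 / (3.322 − 2.797) = 12.9 km.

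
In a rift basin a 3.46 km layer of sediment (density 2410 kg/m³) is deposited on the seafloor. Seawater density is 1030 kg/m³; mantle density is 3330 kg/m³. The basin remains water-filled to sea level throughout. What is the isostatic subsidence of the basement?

2.08 km

Submarine loading: the sediment displaces seawater, and the subsidence is in turn flooded, so s (ρ_m − ρ_w) = t (ρ_sed − ρ_w).
s = 3.46 km × (2410 − 1030) / (3330 − 1030) = 2.08 km.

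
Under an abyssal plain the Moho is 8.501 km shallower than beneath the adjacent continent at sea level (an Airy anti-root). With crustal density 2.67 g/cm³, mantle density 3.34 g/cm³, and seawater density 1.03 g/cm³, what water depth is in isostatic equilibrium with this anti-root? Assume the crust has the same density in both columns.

Replacing a thickness d of crust by seawater at the top must be balanced by replacing crust with mantle at the base: d (ρ_c − ρ_w) = a (ρ_m − ρ_c).
d = a (ρ_m − ρ_c)/(ρ_c − ρ_w) = 8.501 km × 0.67/1.64 = 3.47 km.

3.47 km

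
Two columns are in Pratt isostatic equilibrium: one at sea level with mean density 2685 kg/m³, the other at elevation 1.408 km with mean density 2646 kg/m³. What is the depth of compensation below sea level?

95.5 km

ρ_ref D = ρ (D + h) → D (ρ_ref − ρ) = ρ h.
D = ρ h/(ρ_ref − ρ) = 2646 × 1.408 km/(2685 − 2646) = 95.5 km.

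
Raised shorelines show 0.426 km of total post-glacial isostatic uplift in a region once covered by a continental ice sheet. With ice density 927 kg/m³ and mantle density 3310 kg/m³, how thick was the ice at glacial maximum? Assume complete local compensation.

1.52 km

u = t ρ_ice/ρ_m → t = u ρ_m/ρ_ice = 0.426 km × 3310/927 = 1.52 km.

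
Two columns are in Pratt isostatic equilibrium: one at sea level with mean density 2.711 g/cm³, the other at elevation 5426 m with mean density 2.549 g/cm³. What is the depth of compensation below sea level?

85400 m

ρ_ref D = ρ (D + h) → D (ρ_ref − ρ) = ρ h.
D = ρ h/(ρ_ref − ρ) = 2.549 × 5426 m/(2.711 − 2.549) = 85400 m.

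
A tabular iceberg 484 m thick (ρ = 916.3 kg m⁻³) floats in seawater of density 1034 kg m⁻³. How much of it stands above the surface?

55.1 m

Floating equilibrium: submerged depth d = t ρ_obj/ρ_fluid = 484 m × 916.3/1034 = 428.9 m.
Freeboard = t − d = 484 m − 428.9 m = 55.1 m.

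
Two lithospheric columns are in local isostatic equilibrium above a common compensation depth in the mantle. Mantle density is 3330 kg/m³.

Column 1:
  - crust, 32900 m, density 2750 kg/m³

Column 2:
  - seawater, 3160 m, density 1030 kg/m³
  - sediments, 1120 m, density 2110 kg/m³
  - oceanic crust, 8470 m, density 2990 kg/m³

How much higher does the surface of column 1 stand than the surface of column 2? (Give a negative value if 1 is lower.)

For any compensation level in the mantle, the mantle terms cancel and isostasy reduces to e = (Σt_1 − Σt_2) − (Σ(ρt)_1 − Σ(ρt)_2) / ρ_m.
Σt_1 = 32900 m; Σt_2 = 12750 m; Σ(ρt)_1 = 90475000; Σ(ρt)_2 = 30943300 (in m·kg/m³).
e = (32900 − 12750) − (90475000 − 30943300) / 3330 = 2270 m.

2270 m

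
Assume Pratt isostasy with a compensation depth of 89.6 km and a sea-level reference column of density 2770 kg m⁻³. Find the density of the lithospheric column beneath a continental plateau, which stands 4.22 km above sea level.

2650 kg m⁻³

Pratt balance: ρ_ref D = ρ (D + h).
ρ = ρ_ref D/(D + h) = 2770 × 89.6 km/(89.6 km + 4.22 km) = 2650 kg m⁻³.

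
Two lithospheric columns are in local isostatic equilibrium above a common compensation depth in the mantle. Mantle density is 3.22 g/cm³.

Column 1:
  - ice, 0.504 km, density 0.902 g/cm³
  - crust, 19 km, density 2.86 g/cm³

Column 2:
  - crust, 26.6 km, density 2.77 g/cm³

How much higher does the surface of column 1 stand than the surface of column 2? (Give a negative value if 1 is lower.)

For any compensation level in the mantle, the mantle terms cancel and isostasy reduces to e = (Σt_1 − Σt_2) − (Σ(ρt)_1 − Σ(ρt)_2) / ρ_m.
Σt_1 = 19.504 km; Σt_2 = 26.6 km; Σ(ρt)_1 = 54.794608; Σ(ρt)_2 = 73.682 (in km·g/cm³).
e = (19.504 − 26.6) − (54.794608 − 73.682) / 3.22 = −1.23 km.

−1.23 km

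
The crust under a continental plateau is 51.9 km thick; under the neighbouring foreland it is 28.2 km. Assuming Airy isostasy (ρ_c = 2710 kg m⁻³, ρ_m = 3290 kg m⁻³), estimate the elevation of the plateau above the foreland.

4.18 km

Excess crust Δ = 51.9 km − 28.2 km = 23.7 km, split between elevation h and root r with h + r = Δ.
Airy balance ρ_c h = (ρ_m − ρ_c) r gives r = h ρ_c/(ρ_m − ρ_c), so h (1 + ρ_c/(ρ_m − ρ_c)) = Δ, i.e. h = Δ (ρ_m − ρ_c)/ρ_m.
h = 23.7 km × 580/3290 = 4.18 km.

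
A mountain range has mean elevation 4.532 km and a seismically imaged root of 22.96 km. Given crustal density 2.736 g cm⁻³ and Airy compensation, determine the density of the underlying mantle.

3.28 g cm⁻³

Airy balance: ρ_c h = (ρ_m − ρ_c) r → ρ_m = ρ_c (1 + h/r).
ρ_m = 2.736 × (1 + 4.532 km/22.96 km) = 3.28 g cm⁻³.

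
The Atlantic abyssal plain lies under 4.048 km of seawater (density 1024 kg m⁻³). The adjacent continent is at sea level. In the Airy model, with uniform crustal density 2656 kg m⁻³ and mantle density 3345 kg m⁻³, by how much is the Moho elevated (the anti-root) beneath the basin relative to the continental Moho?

9.59 km

In Airy isostatic equilibrium: replacing crust with seawater at the top is compensated by replacing crust with mantle at the base: d (ρ_c − ρ_w) = a (ρ_m − ρ_c).
a = d (ρ_c − ρ_w)/(ρ_m − ρ_c) = 4.048 km × 1632/689 = 9.59 km.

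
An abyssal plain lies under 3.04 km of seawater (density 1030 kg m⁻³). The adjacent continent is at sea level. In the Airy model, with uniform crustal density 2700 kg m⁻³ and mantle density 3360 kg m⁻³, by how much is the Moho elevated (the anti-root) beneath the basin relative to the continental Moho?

7.69 km

Isostatic balance requires: replacing crust with seawater at the top is compensated by replacing crust with mantle at the base: d (ρ_c − ρ_w) = a (ρ_m − ρ_c).
a = d (ρ_c − ρ_w)/(ρ_m − ρ_c) = 3.04 km × 1670/660 = 7.69 km.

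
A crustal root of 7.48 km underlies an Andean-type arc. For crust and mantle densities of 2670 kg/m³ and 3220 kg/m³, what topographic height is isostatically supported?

1.54 km

Isostatic balance requires: ρ_c h = (ρ_m − ρ_c) r.
h = r (ρ_m − ρ_c) / ρ_c = 7.48 km × (3220 − 2670) / 2670 = 1.54 km.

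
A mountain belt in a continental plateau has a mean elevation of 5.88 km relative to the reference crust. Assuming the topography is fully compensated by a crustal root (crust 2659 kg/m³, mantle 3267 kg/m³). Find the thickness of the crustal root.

By Archimedes' principle applied to the lithosphere: the weight of the topography is balanced by the buoyancy of the root, ρ_c h = (ρ_m − ρ_c) r.
r = h · ρ_c / (ρ_m − ρ_c) = 5.88 km × 2659 / (3267 − 2659) = 25.7 km.

25.7 km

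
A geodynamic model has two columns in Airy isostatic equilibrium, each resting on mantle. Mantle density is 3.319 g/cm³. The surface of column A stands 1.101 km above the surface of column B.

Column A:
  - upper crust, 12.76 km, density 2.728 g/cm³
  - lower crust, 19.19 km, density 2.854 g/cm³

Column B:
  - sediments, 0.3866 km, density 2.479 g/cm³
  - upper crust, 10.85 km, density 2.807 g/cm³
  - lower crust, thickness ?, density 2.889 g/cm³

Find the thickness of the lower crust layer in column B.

16.1 km

Take the compensation level at the base of the deeper column (depth z_c below the surface of column A) and equate Σ ρ_i t_i down to z_c; mantle fills any gap and the z_c terms cancel.
Column A: 12.76×2.728 + 19.19×2.854 + (z_c − 31.95)×3.319
Column B: 1.101×0 + 0.3866×2.479 + 10.85×2.807 + x×2.889 + (z_c − 1.101 − 11.2366 − x)×3.319
The z_c×3.319 term appears on both sides and cancels. Collect the known terms of each column as K = Σ(ρt)_known − 3.319 × (depth of known layers): K_A = 89.57754 − 3.319×31.95 = −16.46451; K_B = 31.4143314 − 3.319×(1.101 + 11.2366) = −9.534163.
Balance: K_A = K_B − x×(3.319 − 2.889), so x = (K_B − K_A)/(3.319 − 2.889) = 6.93035/0.43 = 16.1 km.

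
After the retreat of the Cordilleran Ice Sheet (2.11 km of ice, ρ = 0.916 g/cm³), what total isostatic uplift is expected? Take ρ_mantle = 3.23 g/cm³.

0.598 km

Removing the load lets mantle flow back in; uplift u satisfies ρ_ice t = ρ_m u.
u = t ρ_ice/ρ_m = 2.11 km × 0.916/3.23 = 0.598 km.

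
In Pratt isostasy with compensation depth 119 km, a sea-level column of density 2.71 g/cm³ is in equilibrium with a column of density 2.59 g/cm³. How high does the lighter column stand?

5.51 km

ρ_ref D = ρ (D + h) → h = D (ρ_ref − ρ)/ρ.
h = 119 km × (2.71 − 2.59)/2.59 = 5.51 km.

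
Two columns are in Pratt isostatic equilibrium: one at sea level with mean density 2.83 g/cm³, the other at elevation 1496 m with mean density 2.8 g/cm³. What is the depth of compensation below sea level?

ρ_ref D = ρ (D + h) → D (ρ_ref − ρ) = ρ h.
D = ρ h/(ρ_ref − ρ) = 2.8 × 1496 m/(2.83 − 2.8) = 140000 m.

140000 m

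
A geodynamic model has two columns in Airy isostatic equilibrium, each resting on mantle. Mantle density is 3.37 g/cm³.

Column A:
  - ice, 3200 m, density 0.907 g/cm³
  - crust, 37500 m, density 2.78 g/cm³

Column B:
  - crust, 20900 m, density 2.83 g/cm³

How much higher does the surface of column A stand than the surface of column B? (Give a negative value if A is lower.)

For any compensation level in the mantle, the mantle terms cancel and isostasy reduces to e = (Σt_A − Σt_B) − (Σ(ρt)_A − Σ(ρt)_B) / ρ_m.
Σt_A = 40700 m; Σt_B = 20900 m; Σ(ρt)_A = 107152.4; Σ(ρt)_B = 59147 (in m·g/cm³).
e = (40700 − 20900) − (107152.4 − 59147) / 3.37 = 5560 m.

5560 m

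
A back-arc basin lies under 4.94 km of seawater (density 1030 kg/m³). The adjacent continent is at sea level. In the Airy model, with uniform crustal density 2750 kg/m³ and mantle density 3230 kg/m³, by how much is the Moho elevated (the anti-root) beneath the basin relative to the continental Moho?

For local isostatic compensation: replacing crust with seawater at the top is compensated by replacing crust with mantle at the base: d (ρ_c − ρ_w) = a (ρ_m − ρ_c).
a = d (ρ_c − ρ_w)/(ρ_m − ρ_c) = 4.94 km × 1720/480 = 17.7 km.

17.7 km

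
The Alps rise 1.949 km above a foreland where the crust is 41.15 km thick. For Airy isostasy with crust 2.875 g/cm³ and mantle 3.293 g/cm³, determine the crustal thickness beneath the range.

Root depth r = h ρ_c / (ρ_m − ρ_c) = 1.949 km × 2.875 / 0.418 = 13.41 km.
Total thickness = T + h + r = 41.15 km + 1.949 km + 13.41 km = 56.5 km.

56.5 km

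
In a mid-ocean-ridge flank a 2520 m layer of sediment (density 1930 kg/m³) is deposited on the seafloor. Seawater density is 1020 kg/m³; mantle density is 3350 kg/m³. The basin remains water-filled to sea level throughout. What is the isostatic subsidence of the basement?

984 m

Submarine loading: the sediment displaces seawater, and the subsidence is in turn flooded, so s (ρ_m − ρ_w) = t (ρ_sed − ρ_w).
s = 2520 m × (1930 − 1020) / (3350 − 1020) = 984 m.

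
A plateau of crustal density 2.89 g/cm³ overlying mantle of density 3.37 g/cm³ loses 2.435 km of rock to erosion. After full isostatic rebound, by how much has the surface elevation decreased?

Rebound u = e ρ_c/ρ_m = 2.435 km × 2.89/3.37 = 2.088 km.
Net surface drop = e − u = 2.435 km − 2.088 km = e (ρ_m − ρ_c)/ρ_m = 0.347 km.

0.347 km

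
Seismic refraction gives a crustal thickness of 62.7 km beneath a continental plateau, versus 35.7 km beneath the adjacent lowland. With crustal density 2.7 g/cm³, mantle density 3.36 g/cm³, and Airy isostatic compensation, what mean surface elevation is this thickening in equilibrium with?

5.3 km

Excess crust Δ = 62.7 km − 35.7 km = 27 km, split between elevation h and root r with h + r = Δ.
Airy balance ρ_c h = (ρ_m − ρ_c) r gives r = h ρ_c/(ρ_m − ρ_c), so h (1 + ρ_c/(ρ_m − ρ_c)) = Δ, i.e. h = Δ (ρ_m − ρ_c)/ρ_m.
h = 27 km × 0.66/3.36 = 5.3 km.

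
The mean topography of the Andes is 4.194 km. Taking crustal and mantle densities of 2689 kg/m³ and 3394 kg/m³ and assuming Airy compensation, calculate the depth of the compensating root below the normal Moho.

Isostatic balance requires: the weight of the topography is balanced by the buoyancy of the root, ρ_c h = (ρ_m − ρ_c) r.
r = h · ρ_c / (ρ_m − ρ_c) = 4.194 km × 2689 / (3394 − 2689) = 16 km.

16 km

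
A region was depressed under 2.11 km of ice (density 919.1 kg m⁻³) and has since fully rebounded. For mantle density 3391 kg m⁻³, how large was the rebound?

Removing the load lets mantle flow back in; uplift u satisfies ρ_ice t = ρ_m u.
u = t ρ_ice/ρ_m = 2.11 km × 919.1/3391 = 0.572 km.

0.572 km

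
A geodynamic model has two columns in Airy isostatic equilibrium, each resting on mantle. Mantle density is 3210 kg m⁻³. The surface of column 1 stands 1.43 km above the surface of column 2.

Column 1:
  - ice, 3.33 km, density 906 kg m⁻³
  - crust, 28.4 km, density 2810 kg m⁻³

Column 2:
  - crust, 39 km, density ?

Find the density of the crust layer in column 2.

Take the compensation level at the base of the deeper column (depth z_c below the surface of column 1) and equate Σ ρ_i t_i down to z_c; mantle fills any gap and the z_c terms cancel.
Column 1: 3.33×906 + 28.4×2810 + (z_c − 31.73)×3210
Column 2: 1.43×0 + 39×ρ + (z_c − 1.43 − 39)×3210
The z_c×3210 term appears on both sides and cancels. Collect the known terms of each column as K = Σ(ρt)_known − 3210 × (depth of known layers): K_1 = 82820.98 − 3210×31.73 = −19032.32; K_2 = 0 − 3210×(1.43 + 39) = −129780.3.
Balance: K_1 = K_2 + 39×ρ, so ρ = (K_1 − K_2)/39 = 110748/39 = 2840 kg m⁻³.

2840 kg m⁻³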